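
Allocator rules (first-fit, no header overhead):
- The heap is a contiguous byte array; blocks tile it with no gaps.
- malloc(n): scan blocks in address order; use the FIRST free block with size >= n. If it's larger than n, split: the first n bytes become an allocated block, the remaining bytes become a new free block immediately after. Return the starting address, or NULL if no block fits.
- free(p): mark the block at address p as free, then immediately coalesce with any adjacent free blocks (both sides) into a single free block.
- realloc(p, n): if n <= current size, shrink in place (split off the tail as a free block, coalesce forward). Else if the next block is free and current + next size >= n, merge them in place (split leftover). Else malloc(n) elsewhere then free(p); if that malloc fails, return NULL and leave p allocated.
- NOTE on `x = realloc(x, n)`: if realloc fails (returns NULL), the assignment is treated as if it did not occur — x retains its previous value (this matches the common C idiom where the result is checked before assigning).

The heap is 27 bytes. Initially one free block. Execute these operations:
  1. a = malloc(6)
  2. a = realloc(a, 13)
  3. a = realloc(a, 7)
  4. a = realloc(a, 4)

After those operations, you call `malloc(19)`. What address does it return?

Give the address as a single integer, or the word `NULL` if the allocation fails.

Op 1: a = malloc(6) -> a = 0; heap: [0-5 ALLOC][6-26 FREE]
Op 2: a = realloc(a, 13) -> a = 0; heap: [0-12 ALLOC][13-26 FREE]
Op 3: a = realloc(a, 7) -> a = 0; heap: [0-6 ALLOC][7-26 FREE]
Op 4: a = realloc(a, 4) -> a = 0; heap: [0-3 ALLOC][4-26 FREE]
malloc(19): first-fit scan over [0-3 ALLOC][4-26 FREE] -> 4

Answer: 4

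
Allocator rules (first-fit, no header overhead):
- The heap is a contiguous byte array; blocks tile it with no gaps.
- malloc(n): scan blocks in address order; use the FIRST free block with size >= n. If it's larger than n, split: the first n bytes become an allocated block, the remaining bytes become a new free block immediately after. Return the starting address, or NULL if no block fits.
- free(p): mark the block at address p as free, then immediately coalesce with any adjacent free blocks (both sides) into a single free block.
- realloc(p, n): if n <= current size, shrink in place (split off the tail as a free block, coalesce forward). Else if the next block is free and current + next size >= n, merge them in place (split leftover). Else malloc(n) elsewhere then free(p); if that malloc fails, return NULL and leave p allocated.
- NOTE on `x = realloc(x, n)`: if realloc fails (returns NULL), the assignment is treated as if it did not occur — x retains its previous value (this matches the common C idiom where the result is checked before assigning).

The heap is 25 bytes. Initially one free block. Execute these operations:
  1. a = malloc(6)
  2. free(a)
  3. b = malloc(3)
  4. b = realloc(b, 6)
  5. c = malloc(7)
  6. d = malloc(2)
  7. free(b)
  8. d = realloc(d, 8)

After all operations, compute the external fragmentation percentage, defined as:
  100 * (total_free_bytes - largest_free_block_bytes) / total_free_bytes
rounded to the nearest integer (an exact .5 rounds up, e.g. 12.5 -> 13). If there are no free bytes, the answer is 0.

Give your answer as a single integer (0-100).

Op 1: a = malloc(6) -> a = 0; heap: [0-5 ALLOC][6-24 FREE]
Op 2: free(a) -> (freed a); heap: [0-24 FREE]
Op 3: b = malloc(3) -> b = 0; heap: [0-2 ALLOC][3-24 FREE]
Op 4: b = realloc(b, 6) -> b = 0; heap: [0-5 ALLOC][6-24 FREE]
Op 5: c = malloc(7) -> c = 6; heap: [0-5 ALLOC][6-12 ALLOC][13-24 FREE]
Op 6: d = malloc(2) -> d = 13; heap: [0-5 ALLOC][6-12 ALLOC][13-14 ALLOC][15-24 FREE]
Op 7: free(b) -> (freed b); heap: [0-5 FREE][6-12 ALLOC][13-14 ALLOC][15-24 FREE]
Op 8: d = realloc(d, 8) -> d = 13; heap: [0-5 FREE][6-12 ALLOC][13-20 ALLOC][21-24 FREE]
Free blocks: [6 4] total_free=10 largest=6 -> 100*(10-6)/10 = 400/10 = 40

Answer: 40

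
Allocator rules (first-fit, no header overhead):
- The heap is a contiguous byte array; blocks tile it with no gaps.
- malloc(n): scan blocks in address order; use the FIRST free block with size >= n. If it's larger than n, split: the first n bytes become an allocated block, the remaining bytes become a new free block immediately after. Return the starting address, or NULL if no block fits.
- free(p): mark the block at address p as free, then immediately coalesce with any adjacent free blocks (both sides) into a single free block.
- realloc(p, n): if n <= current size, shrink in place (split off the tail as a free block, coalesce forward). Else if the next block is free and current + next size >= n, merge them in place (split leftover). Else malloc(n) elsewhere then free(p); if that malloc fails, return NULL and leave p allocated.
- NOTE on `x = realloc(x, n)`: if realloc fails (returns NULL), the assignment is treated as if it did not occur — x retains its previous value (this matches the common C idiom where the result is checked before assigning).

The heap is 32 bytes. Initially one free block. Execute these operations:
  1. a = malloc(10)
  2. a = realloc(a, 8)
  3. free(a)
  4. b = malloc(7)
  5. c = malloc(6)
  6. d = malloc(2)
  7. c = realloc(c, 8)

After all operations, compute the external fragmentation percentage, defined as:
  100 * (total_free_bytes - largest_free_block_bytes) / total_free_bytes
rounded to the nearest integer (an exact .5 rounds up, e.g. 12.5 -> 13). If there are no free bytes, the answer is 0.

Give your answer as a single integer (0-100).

Op 1: a = malloc(10) -> a = 0; heap: [0-9 ALLOC][10-31 FREE]
Op 2: a = realloc(a, 8) -> a = 0; heap: [0-7 ALLOC][8-31 FREE]
Op 3: free(a) -> (freed a); heap: [0-31 FREE]
Op 4: b = malloc(7) -> b = 0; heap: [0-6 ALLOC][7-31 FREE]
Op 5: c = malloc(6) -> c = 7; heap: [0-6 ALLOC][7-12 ALLOC][13-31 FREE]
Op 6: d = malloc(2) -> d = 13; heap: [0-6 ALLOC][7-12 ALLOC][13-14 ALLOC][15-31 FREE]
Op 7: c = realloc(c, 8) -> c = 15; heap: [0-6 ALLOC][7-12 FREE][13-14 ALLOC][15-22 ALLOC][23-31 FREE]
Free blocks: [6 9] total_free=15 largest=9 -> 100*(15-9)/15 = 600/15 = 40

Answer: 40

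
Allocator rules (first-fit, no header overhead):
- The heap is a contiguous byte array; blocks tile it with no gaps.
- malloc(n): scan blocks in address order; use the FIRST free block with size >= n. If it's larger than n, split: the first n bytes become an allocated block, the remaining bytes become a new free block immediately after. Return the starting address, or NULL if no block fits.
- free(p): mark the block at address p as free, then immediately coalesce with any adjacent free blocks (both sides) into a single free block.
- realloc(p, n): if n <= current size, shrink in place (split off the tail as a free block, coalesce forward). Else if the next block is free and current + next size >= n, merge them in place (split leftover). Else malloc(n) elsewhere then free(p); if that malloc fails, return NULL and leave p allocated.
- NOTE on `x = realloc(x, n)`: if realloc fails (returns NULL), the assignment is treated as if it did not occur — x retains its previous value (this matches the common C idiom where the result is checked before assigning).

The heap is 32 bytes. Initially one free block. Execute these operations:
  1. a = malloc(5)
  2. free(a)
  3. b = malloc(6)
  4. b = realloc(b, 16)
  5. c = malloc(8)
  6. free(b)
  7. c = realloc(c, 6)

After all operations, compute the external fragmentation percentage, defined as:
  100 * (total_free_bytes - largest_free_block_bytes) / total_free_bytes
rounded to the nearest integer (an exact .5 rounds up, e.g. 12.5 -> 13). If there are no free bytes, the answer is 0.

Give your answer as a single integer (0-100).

Answer: 38

Derivation:
Op 1: a = malloc(5) -> a = 0; heap: [0-4 ALLOC][5-31 FREE]
Op 2: free(a) -> (freed a); heap: [0-31 FREE]
Op 3: b = malloc(6) -> b = 0; heap: [0-5 ALLOC][6-31 FREE]
Op 4: b = realloc(b, 16) -> b = 0; heap: [0-15 ALLOC][16-31 FREE]
Op 5: c = malloc(8) -> c = 16; heap: [0-15 ALLOC][16-23 ALLOC][24-31 FREE]
Op 6: free(b) -> (freed b); heap: [0-15 FREE][16-23 ALLOC][24-31 FREE]
Op 7: c = realloc(c, 6) -> c = 16; heap: [0-15 FREE][16-21 ALLOC][22-31 FREE]
Free blocks: [16 10] total_free=26 largest=16 -> 100*(26-16)/26 = 1000/26 ≈ 38.462 -> rounds to 38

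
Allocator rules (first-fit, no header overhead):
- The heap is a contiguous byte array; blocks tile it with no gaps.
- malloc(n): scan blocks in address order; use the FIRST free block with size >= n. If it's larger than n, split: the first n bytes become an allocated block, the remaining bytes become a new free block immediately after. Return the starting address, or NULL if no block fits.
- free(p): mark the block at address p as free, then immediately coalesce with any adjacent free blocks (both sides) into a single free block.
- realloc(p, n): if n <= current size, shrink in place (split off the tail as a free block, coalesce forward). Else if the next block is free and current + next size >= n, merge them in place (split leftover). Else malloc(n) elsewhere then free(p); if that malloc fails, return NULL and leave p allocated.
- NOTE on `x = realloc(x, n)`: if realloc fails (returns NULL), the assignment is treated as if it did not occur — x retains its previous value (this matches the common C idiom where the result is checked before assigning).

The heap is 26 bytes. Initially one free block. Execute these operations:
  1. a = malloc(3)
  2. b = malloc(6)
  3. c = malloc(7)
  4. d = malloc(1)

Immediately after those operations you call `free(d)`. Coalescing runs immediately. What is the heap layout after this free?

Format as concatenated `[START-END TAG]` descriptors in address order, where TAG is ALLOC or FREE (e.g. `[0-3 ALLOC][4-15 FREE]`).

Op 1: a = malloc(3) -> a = 0; heap: [0-2 ALLOC][3-25 FREE]
Op 2: b = malloc(6) -> b = 3; heap: [0-2 ALLOC][3-8 ALLOC][9-25 FREE]
Op 3: c = malloc(7) -> c = 9; heap: [0-2 ALLOC][3-8 ALLOC][9-15 ALLOC][16-25 FREE]
Op 4: d = malloc(1) -> d = 16; heap: [0-2 ALLOC][3-8 ALLOC][9-15 ALLOC][16-16 ALLOC][17-25 FREE]
free(d): d = 16 -> block [16-16 ALLOC]; mark free, coalesce with adjacent free neighbors -> [0-2 ALLOC][3-8 ALLOC][9-15 ALLOC][16-25 FREE]

Answer: [0-2 ALLOC][3-8 ALLOC][9-15 ALLOC][16-25 FREE]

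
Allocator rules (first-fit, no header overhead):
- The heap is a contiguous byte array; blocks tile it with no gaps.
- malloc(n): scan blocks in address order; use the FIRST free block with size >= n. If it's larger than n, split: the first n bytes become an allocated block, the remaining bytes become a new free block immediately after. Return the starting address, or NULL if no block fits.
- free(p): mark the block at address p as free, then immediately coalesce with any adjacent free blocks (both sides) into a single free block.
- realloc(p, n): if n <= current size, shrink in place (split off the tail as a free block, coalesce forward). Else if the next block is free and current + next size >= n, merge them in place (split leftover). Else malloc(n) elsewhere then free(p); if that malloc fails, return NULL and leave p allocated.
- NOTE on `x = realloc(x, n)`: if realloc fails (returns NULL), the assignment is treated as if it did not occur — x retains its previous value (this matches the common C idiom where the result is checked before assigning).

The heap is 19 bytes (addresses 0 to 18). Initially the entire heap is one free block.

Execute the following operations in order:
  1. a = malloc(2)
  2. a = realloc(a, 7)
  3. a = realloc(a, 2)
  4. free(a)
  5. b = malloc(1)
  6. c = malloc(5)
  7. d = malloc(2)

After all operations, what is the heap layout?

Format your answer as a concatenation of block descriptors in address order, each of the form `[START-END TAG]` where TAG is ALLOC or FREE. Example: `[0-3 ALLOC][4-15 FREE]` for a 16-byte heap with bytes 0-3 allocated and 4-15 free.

Answer: [0-0 ALLOC][1-5 ALLOC][6-7 ALLOC][8-18 FREE]

Derivation:
Op 1: a = malloc(2) -> a = 0; heap: [0-1 ALLOC][2-18 FREE]
Op 2: a = realloc(a, 7) -> a = 0; heap: [0-6 ALLOC][7-18 FREE]
Op 3: a = realloc(a, 2) -> a = 0; heap: [0-1 ALLOC][2-18 FREE]
Op 4: free(a) -> (freed a); heap: [0-18 FREE]
Op 5: b = malloc(1) -> b = 0; heap: [0-0 ALLOC][1-18 FREE]
Op 6: c = malloc(5) -> c = 1; heap: [0-0 ALLOC][1-5 ALLOC][6-18 FREE]
Op 7: d = malloc(2) -> d = 6; heap: [0-0 ALLOC][1-5 ALLOC][6-7 ALLOC][8-18 FREE]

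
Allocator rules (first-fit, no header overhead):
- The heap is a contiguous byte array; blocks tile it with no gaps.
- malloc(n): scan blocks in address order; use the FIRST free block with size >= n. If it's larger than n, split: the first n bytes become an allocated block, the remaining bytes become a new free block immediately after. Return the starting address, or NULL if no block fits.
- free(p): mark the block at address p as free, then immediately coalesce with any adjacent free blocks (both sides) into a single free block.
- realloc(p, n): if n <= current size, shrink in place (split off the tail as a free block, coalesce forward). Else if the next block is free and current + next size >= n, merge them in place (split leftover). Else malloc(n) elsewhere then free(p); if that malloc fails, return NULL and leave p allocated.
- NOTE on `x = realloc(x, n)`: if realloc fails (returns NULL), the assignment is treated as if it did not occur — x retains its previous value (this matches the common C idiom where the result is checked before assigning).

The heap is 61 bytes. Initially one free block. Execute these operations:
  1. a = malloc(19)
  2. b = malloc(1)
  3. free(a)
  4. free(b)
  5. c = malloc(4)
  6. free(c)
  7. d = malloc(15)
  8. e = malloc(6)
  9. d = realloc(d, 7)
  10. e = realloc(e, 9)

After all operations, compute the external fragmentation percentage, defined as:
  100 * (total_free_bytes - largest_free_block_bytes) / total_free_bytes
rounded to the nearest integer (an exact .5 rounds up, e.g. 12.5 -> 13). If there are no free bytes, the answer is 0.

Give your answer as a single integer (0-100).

Answer: 18

Derivation:
Op 1: a = malloc(19) -> a = 0; heap: [0-18 ALLOC][19-60 FREE]
Op 2: b = malloc(1) -> b = 19; heap: [0-18 ALLOC][19-19 ALLOC][20-60 FREE]
Op 3: free(a) -> (freed a); heap: [0-18 FREE][19-19 ALLOC][20-60 FREE]
Op 4: free(b) -> (freed b); heap: [0-60 FREE]
Op 5: c = malloc(4) -> c = 0; heap: [0-3 ALLOC][4-60 FREE]
Op 6: free(c) -> (freed c); heap: [0-60 FREE]
Op 7: d = malloc(15) -> d = 0; heap: [0-14 ALLOC][15-60 FREE]
Op 8: e = malloc(6) -> e = 15; heap: [0-14 ALLOC][15-20 ALLOC][21-60 FREE]
Op 9: d = realloc(d, 7) -> d = 0; heap: [0-6 ALLOC][7-14 FREE][15-20 ALLOC][21-60 FREE]
Op 10: e = realloc(e, 9) -> e = 15; heap: [0-6 ALLOC][7-14 FREE][15-23 ALLOC][24-60 FREE]
Free blocks: [8 37] total_free=45 largest=37 -> 100*(45-37)/45 = 800/45 ≈ 17.778 -> rounds to 18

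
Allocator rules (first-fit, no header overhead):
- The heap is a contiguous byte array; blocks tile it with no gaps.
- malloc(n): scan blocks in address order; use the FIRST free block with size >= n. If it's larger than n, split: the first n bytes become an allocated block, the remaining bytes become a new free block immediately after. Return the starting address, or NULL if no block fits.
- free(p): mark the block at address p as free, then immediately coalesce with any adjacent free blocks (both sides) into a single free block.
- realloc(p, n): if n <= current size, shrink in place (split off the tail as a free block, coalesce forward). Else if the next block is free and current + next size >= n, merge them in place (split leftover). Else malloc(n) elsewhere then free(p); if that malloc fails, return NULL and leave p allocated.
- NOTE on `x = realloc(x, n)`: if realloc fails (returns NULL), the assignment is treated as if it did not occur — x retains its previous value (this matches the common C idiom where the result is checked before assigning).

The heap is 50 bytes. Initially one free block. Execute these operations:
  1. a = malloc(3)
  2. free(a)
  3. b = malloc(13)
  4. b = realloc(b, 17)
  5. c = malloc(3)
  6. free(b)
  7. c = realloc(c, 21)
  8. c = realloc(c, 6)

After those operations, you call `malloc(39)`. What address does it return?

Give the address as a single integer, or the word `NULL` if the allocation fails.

Op 1: a = malloc(3) -> a = 0; heap: [0-2 ALLOC][3-49 FREE]
Op 2: free(a) -> (freed a); heap: [0-49 FREE]
Op 3: b = malloc(13) -> b = 0; heap: [0-12 ALLOC][13-49 FREE]
Op 4: b = realloc(b, 17) -> b = 0; heap: [0-16 ALLOC][17-49 FREE]
Op 5: c = malloc(3) -> c = 17; heap: [0-16 ALLOC][17-19 ALLOC][20-49 FREE]
Op 6: free(b) -> (freed b); heap: [0-16 FREE][17-19 ALLOC][20-49 FREE]
Op 7: c = realloc(c, 21) -> c = 17; heap: [0-16 FREE][17-37 ALLOC][38-49 FREE]
Op 8: c = realloc(c, 6) -> c = 17; heap: [0-16 FREE][17-22 ALLOC][23-49 FREE]
malloc(39): first-fit scan over [0-16 FREE][17-22 ALLOC][23-49 FREE] -> NULL

Answer: NULL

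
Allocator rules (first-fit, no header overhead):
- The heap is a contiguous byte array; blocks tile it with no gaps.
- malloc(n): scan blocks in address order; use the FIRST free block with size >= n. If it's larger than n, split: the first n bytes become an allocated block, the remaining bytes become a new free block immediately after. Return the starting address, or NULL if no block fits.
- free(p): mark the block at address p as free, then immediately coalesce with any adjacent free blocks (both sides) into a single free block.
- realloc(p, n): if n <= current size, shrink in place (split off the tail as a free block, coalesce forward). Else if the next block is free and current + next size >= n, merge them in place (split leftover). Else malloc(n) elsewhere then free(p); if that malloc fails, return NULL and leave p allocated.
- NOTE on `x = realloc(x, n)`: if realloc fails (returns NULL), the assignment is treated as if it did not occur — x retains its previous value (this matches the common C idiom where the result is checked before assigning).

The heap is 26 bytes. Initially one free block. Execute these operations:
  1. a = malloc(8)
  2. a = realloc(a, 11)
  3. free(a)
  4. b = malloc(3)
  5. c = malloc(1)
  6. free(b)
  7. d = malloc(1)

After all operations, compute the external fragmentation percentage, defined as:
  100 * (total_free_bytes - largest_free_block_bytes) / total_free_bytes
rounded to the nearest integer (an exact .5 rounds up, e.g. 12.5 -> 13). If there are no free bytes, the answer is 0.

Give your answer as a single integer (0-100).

Op 1: a = malloc(8) -> a = 0; heap: [0-7 ALLOC][8-25 FREE]
Op 2: a = realloc(a, 11) -> a = 0; heap: [0-10 ALLOC][11-25 FREE]
Op 3: free(a) -> (freed a); heap: [0-25 FREE]
Op 4: b = malloc(3) -> b = 0; heap: [0-2 ALLOC][3-25 FREE]
Op 5: c = malloc(1) -> c = 3; heap: [0-2 ALLOC][3-3 ALLOC][4-25 FREE]
Op 6: free(b) -> (freed b); heap: [0-2 FREE][3-3 ALLOC][4-25 FREE]
Op 7: d = malloc(1) -> d = 0; heap: [0-0 ALLOC][1-2 FREE][3-3 ALLOC][4-25 FREE]
Free blocks: [2 22] total_free=24 largest=22 -> 100*(24-22)/24 = 200/24 ≈ 8.333 -> rounds to 8

Answer: 8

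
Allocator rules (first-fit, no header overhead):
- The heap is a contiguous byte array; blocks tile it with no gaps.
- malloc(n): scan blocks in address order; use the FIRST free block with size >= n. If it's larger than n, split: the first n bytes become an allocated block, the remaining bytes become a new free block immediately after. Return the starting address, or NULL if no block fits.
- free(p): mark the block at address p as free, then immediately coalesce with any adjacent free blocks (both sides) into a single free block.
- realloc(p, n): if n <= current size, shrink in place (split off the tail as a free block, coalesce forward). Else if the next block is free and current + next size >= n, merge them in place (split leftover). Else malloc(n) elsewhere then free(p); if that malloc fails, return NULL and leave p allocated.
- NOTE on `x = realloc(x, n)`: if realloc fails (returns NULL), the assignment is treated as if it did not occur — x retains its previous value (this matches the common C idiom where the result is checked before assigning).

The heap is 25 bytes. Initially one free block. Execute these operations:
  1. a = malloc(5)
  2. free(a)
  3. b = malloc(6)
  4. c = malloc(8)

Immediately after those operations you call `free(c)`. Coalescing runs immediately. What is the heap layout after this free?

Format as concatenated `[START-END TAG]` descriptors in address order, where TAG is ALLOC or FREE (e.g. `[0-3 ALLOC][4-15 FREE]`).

Answer: [0-5 ALLOC][6-24 FREE]

Derivation:
Op 1: a = malloc(5) -> a = 0; heap: [0-4 ALLOC][5-24 FREE]
Op 2: free(a) -> (freed a); heap: [0-24 FREE]
Op 3: b = malloc(6) -> b = 0; heap: [0-5 ALLOC][6-24 FREE]
Op 4: c = malloc(8) -> c = 6; heap: [0-5 ALLOC][6-13 ALLOC][14-24 FREE]
free(c): c = 6 -> block [6-13 ALLOC]; mark free, coalesce with adjacent free neighbors -> [0-5 ALLOC][6-24 FREE]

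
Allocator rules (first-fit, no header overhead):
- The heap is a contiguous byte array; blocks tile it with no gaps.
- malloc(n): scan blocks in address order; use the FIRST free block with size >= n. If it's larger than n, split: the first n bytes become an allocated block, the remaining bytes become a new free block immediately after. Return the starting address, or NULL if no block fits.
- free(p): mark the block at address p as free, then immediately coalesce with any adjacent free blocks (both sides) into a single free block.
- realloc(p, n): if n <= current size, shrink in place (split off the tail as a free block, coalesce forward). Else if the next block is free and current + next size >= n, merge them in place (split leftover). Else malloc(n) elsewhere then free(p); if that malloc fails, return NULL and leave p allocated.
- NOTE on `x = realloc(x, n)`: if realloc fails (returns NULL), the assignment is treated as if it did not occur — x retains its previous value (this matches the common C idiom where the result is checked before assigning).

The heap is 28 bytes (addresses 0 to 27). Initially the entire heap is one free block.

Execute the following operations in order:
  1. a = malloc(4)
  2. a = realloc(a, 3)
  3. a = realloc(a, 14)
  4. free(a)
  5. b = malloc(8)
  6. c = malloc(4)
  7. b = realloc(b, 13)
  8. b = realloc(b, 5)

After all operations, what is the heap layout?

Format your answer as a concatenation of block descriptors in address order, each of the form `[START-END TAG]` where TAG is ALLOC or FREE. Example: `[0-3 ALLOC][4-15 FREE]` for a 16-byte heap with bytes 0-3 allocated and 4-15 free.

Op 1: a = malloc(4) -> a = 0; heap: [0-3 ALLOC][4-27 FREE]
Op 2: a = realloc(a, 3) -> a = 0; heap: [0-2 ALLOC][3-27 FREE]
Op 3: a = realloc(a, 14) -> a = 0; heap: [0-13 ALLOC][14-27 FREE]
Op 4: free(a) -> (freed a); heap: [0-27 FREE]
Op 5: b = malloc(8) -> b = 0; heap: [0-7 ALLOC][8-27 FREE]
Op 6: c = malloc(4) -> c = 8; heap: [0-7 ALLOC][8-11 ALLOC][12-27 FREE]
Op 7: b = realloc(b, 13) -> b = 12; heap: [0-7 FREE][8-11 ALLOC][12-24 ALLOC][25-27 FREE]
Op 8: b = realloc(b, 5) -> b = 12; heap: [0-7 FREE][8-11 ALLOC][12-16 ALLOC][17-27 FREE]

Answer: [0-7 FREE][8-11 ALLOC][12-16 ALLOC][17-27 FREE]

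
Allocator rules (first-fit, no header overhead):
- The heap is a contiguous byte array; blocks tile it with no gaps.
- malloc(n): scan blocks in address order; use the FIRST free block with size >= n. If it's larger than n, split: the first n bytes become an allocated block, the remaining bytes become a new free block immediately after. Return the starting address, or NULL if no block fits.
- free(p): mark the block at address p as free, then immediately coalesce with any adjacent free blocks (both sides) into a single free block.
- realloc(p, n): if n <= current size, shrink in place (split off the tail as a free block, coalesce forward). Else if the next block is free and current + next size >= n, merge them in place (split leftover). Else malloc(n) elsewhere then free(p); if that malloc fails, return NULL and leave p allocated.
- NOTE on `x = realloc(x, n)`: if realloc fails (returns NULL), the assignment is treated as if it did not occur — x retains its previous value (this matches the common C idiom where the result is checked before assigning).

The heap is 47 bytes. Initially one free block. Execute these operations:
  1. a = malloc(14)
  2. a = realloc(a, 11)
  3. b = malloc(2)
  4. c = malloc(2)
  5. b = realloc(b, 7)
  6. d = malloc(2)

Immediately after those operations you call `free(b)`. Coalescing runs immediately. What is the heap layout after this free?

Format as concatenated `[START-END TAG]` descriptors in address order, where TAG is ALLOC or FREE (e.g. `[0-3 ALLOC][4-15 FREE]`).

Answer: [0-10 ALLOC][11-12 ALLOC][13-14 ALLOC][15-46 FREE]

Derivation:
Op 1: a = malloc(14) -> a = 0; heap: [0-13 ALLOC][14-46 FREE]
Op 2: a = realloc(a, 11) -> a = 0; heap: [0-10 ALLOC][11-46 FREE]
Op 3: b = malloc(2) -> b = 11; heap: [0-10 ALLOC][11-12 ALLOC][13-46 FREE]
Op 4: c = malloc(2) -> c = 13; heap: [0-10 ALLOC][11-12 ALLOC][13-14 ALLOC][15-46 FREE]
Op 5: b = realloc(b, 7) -> b = 15; heap: [0-10 ALLOC][11-12 FREE][13-14 ALLOC][15-21 ALLOC][22-46 FREE]
Op 6: d = malloc(2) -> d = 11; heap: [0-10 ALLOC][11-12 ALLOC][13-14 ALLOC][15-21 ALLOC][22-46 FREE]
free(b): b = 15 -> block [15-21 ALLOC]; mark free, coalesce with adjacent free neighbors -> [0-10 ALLOC][11-12 ALLOC][13-14 ALLOC][15-46 FREE]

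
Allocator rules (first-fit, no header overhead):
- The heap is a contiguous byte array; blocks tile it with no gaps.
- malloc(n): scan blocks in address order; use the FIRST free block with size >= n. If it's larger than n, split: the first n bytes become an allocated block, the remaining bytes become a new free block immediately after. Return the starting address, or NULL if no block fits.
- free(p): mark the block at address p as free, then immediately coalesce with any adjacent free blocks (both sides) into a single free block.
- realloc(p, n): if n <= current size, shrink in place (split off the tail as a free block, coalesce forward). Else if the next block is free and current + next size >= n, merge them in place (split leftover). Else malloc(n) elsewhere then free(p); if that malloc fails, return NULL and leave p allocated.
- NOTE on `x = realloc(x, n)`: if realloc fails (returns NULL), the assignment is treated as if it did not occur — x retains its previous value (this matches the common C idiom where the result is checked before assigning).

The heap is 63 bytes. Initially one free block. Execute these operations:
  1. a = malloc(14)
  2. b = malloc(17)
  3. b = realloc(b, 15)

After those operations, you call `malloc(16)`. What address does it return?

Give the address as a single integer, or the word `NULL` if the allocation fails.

Answer: 29

Derivation:
Op 1: a = malloc(14) -> a = 0; heap: [0-13 ALLOC][14-62 FREE]
Op 2: b = malloc(17) -> b = 14; heap: [0-13 ALLOC][14-30 ALLOC][31-62 FREE]
Op 3: b = realloc(b, 15) -> b = 14; heap: [0-13 ALLOC][14-28 ALLOC][29-62 FREE]
malloc(16): first-fit scan over [0-13 ALLOC][14-28 ALLOC][29-62 FREE] -> 29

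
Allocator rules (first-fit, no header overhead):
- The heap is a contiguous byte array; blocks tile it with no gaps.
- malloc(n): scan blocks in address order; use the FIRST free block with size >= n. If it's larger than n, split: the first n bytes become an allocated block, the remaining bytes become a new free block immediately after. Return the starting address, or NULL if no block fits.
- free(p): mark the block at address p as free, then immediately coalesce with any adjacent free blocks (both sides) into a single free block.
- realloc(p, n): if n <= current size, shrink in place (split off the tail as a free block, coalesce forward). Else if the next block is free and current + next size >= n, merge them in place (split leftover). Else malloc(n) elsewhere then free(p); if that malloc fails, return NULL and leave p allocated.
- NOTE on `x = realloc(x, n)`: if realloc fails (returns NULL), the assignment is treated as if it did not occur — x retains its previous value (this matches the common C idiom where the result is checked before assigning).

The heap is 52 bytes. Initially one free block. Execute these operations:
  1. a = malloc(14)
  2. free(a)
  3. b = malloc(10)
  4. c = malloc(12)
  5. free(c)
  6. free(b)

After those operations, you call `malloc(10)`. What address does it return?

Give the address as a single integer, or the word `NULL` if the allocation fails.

Answer: 0

Derivation:
Op 1: a = malloc(14) -> a = 0; heap: [0-13 ALLOC][14-51 FREE]
Op 2: free(a) -> (freed a); heap: [0-51 FREE]
Op 3: b = malloc(10) -> b = 0; heap: [0-9 ALLOC][10-51 FREE]
Op 4: c = malloc(12) -> c = 10; heap: [0-9 ALLOC][10-21 ALLOC][22-51 FREE]
Op 5: free(c) -> (freed c); heap: [0-9 ALLOC][10-51 FREE]
Op 6: free(b) -> (freed b); heap: [0-51 FREE]
malloc(10): first-fit scan over [0-51 FREE] -> 0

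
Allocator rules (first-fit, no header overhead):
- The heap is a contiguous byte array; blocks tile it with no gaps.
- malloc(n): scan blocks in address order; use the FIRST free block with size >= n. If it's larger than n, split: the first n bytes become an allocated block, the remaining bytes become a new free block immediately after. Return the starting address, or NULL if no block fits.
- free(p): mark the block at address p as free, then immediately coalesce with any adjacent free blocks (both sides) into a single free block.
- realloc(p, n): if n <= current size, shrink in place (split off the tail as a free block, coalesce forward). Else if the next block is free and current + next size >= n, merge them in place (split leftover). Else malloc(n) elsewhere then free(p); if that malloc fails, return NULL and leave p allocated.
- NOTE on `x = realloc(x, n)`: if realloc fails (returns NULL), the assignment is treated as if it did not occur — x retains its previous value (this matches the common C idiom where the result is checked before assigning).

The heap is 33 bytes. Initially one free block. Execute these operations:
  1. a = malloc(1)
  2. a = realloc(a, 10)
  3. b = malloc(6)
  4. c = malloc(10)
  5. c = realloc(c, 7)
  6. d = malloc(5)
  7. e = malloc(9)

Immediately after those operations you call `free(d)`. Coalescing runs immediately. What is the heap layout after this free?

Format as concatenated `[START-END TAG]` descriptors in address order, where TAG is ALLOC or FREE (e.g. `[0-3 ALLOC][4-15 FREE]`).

Answer: [0-9 ALLOC][10-15 ALLOC][16-22 ALLOC][23-32 FREE]

Derivation:
Op 1: a = malloc(1) -> a = 0; heap: [0-0 ALLOC][1-32 FREE]
Op 2: a = realloc(a, 10) -> a = 0; heap: [0-9 ALLOC][10-32 FREE]
Op 3: b = malloc(6) -> b = 10; heap: [0-9 ALLOC][10-15 ALLOC][16-32 FREE]
Op 4: c = malloc(10) -> c = 16; heap: [0-9 ALLOC][10-15 ALLOC][16-25 ALLOC][26-32 FREE]
Op 5: c = realloc(c, 7) -> c = 16; heap: [0-9 ALLOC][10-15 ALLOC][16-22 ALLOC][23-32 FREE]
Op 6: d = malloc(5) -> d = 23; heap: [0-9 ALLOC][10-15 ALLOC][16-22 ALLOC][23-27 ALLOC][28-32 FREE]
Op 7: e = malloc(9) -> e = NULL; heap: [0-9 ALLOC][10-15 ALLOC][16-22 ALLOC][23-27 ALLOC][28-32 FREE]
free(d): d = 23 -> block [23-27 ALLOC]; mark free, coalesce with adjacent free neighbors -> [0-9 ALLOC][10-15 ALLOC][16-22 ALLOC][23-32 FREE]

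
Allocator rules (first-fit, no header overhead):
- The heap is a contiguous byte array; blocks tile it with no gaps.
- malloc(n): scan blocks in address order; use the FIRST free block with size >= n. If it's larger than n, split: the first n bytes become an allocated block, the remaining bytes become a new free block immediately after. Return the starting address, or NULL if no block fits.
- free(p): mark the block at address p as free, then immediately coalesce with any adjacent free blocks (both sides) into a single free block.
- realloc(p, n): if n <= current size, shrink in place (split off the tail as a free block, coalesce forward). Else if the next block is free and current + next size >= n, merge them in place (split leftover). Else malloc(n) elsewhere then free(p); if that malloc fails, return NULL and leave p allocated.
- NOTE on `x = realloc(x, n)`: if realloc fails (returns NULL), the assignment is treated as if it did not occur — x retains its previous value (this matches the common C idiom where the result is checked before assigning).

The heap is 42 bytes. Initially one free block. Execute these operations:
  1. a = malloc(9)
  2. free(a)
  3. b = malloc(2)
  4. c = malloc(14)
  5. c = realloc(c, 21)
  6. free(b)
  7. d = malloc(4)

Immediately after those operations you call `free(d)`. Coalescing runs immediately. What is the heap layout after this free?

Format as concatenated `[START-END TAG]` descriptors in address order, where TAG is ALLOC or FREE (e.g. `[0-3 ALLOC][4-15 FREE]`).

Answer: [0-1 FREE][2-22 ALLOC][23-41 FREE]

Derivation:
Op 1: a = malloc(9) -> a = 0; heap: [0-8 ALLOC][9-41 FREE]
Op 2: free(a) -> (freed a); heap: [0-41 FREE]
Op 3: b = malloc(2) -> b = 0; heap: [0-1 ALLOC][2-41 FREE]
Op 4: c = malloc(14) -> c = 2; heap: [0-1 ALLOC][2-15 ALLOC][16-41 FREE]
Op 5: c = realloc(c, 21) -> c = 2; heap: [0-1 ALLOC][2-22 ALLOC][23-41 FREE]
Op 6: free(b) -> (freed b); heap: [0-1 FREE][2-22 ALLOC][23-41 FREE]
Op 7: d = malloc(4) -> d = 23; heap: [0-1 FREE][2-22 ALLOC][23-26 ALLOC][27-41 FREE]
free(d): d = 23 -> block [23-26 ALLOC]; mark free, coalesce with adjacent free neighbors -> [0-1 FREE][2-22 ALLOC][23-41 FREE]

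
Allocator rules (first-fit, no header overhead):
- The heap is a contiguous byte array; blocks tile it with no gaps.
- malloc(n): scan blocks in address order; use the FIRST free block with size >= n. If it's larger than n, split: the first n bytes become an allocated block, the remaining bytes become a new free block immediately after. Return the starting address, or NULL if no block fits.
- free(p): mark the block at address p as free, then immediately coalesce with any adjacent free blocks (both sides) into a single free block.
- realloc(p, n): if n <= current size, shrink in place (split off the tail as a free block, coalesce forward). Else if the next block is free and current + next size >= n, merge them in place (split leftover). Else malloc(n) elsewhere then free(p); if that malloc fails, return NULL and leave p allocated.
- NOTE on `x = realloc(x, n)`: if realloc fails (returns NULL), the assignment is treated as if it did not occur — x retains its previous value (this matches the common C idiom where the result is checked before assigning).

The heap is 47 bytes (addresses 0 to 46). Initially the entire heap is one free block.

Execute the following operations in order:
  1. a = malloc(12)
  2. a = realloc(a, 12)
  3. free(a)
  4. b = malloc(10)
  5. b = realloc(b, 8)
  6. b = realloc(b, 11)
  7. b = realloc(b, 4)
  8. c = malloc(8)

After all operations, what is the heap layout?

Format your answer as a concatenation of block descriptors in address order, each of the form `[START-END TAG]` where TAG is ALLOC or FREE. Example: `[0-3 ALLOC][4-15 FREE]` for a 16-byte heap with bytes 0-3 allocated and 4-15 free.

Answer: [0-3 ALLOC][4-11 ALLOC][12-46 FREE]

Derivation:
Op 1: a = malloc(12) -> a = 0; heap: [0-11 ALLOC][12-46 FREE]
Op 2: a = realloc(a, 12) -> a = 0; heap: [0-11 ALLOC][12-46 FREE]
Op 3: free(a) -> (freed a); heap: [0-46 FREE]
Op 4: b = malloc(10) -> b = 0; heap: [0-9 ALLOC][10-46 FREE]
Op 5: b = realloc(b, 8) -> b = 0; heap: [0-7 ALLOC][8-46 FREE]
Op 6: b = realloc(b, 11) -> b = 0; heap: [0-10 ALLOC][11-46 FREE]
Op 7: b = realloc(b, 4) -> b = 0; heap: [0-3 ALLOC][4-46 FREE]
Op 8: c = malloc(8) -> c = 4; heap: [0-3 ALLOC][4-11 ALLOC][12-46 FREE]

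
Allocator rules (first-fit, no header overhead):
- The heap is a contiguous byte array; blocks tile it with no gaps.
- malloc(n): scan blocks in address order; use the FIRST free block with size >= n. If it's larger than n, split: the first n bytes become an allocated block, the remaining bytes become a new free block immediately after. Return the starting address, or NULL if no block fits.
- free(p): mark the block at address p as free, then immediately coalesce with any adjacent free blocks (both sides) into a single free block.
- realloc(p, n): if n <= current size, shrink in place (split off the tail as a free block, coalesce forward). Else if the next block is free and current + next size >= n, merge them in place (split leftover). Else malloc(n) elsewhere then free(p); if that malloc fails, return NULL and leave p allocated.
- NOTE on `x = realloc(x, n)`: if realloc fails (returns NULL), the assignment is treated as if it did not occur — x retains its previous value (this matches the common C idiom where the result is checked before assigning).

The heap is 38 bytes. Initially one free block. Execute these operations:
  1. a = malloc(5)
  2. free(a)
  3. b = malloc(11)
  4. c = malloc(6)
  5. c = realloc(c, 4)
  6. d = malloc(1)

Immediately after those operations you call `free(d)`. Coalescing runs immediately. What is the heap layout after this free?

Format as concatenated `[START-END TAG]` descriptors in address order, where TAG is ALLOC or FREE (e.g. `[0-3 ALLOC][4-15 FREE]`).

Op 1: a = malloc(5) -> a = 0; heap: [0-4 ALLOC][5-37 FREE]
Op 2: free(a) -> (freed a); heap: [0-37 FREE]
Op 3: b = malloc(11) -> b = 0; heap: [0-10 ALLOC][11-37 FREE]
Op 4: c = malloc(6) -> c = 11; heap: [0-10 ALLOC][11-16 ALLOC][17-37 FREE]
Op 5: c = realloc(c, 4) -> c = 11; heap: [0-10 ALLOC][11-14 ALLOC][15-37 FREE]
Op 6: d = malloc(1) -> d = 15; heap: [0-10 ALLOC][11-14 ALLOC][15-15 ALLOC][16-37 FREE]
free(d): d = 15 -> block [15-15 ALLOC]; mark free, coalesce with adjacent free neighbors -> [0-10 ALLOC][11-14 ALLOC][15-37 FREE]

Answer: [0-10 ALLOC][11-14 ALLOC][15-37 FREE]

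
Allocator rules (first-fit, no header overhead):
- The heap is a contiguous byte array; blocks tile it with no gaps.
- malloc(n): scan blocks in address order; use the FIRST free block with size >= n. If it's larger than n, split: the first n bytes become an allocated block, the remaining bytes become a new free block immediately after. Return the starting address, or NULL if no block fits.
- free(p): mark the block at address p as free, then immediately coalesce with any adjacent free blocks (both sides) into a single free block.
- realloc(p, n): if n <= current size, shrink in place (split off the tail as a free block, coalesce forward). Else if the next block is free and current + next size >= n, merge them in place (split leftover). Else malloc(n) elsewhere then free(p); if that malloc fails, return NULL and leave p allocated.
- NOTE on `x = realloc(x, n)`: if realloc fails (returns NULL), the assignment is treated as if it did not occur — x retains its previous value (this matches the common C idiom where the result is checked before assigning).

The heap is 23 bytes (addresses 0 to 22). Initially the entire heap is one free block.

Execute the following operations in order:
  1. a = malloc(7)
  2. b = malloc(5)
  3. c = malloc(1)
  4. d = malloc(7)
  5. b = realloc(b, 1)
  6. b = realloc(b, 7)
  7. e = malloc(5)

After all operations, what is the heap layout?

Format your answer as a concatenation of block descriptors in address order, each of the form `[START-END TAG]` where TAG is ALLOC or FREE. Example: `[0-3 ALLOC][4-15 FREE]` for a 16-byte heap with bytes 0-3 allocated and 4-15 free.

Op 1: a = malloc(7) -> a = 0; heap: [0-6 ALLOC][7-22 FREE]
Op 2: b = malloc(5) -> b = 7; heap: [0-6 ALLOC][7-11 ALLOC][12-22 FREE]
Op 3: c = malloc(1) -> c = 12; heap: [0-6 ALLOC][7-11 ALLOC][12-12 ALLOC][13-22 FREE]
Op 4: d = malloc(7) -> d = 13; heap: [0-6 ALLOC][7-11 ALLOC][12-12 ALLOC][13-19 ALLOC][20-22 FREE]
Op 5: b = realloc(b, 1) -> b = 7; heap: [0-6 ALLOC][7-7 ALLOC][8-11 FREE][12-12 ALLOC][13-19 ALLOC][20-22 FREE]
Op 6: b = realloc(b, 7) -> NULL (b unchanged); heap: [0-6 ALLOC][7-7 ALLOC][8-11 FREE][12-12 ALLOC][13-19 ALLOC][20-22 FREE]
Op 7: e = malloc(5) -> e = NULL; heap: [0-6 ALLOC][7-7 ALLOC][8-11 FREE][12-12 ALLOC][13-19 ALLOC][20-22 FREE]

Answer: [0-6 ALLOC][7-7 ALLOC][8-11 FREE][12-12 ALLOC][13-19 ALLOC][20-22 FREE]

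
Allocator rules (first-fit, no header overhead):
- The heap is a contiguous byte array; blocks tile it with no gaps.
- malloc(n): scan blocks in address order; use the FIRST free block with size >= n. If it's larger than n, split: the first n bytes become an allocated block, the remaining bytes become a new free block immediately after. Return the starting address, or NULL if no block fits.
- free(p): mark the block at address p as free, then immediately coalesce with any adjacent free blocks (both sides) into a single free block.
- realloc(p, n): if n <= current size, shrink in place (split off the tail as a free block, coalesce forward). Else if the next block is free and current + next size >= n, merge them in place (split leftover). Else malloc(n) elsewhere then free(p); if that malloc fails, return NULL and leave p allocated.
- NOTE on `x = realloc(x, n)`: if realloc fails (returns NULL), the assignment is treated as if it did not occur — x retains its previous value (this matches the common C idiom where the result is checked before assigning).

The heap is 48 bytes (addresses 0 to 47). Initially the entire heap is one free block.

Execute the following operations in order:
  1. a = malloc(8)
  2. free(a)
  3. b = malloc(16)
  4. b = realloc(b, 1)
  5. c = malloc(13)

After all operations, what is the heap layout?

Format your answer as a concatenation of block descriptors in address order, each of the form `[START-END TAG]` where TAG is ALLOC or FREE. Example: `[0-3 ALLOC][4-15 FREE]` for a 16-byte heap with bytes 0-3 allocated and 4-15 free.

Op 1: a = malloc(8) -> a = 0; heap: [0-7 ALLOC][8-47 FREE]
Op 2: free(a) -> (freed a); heap: [0-47 FREE]
Op 3: b = malloc(16) -> b = 0; heap: [0-15 ALLOC][16-47 FREE]
Op 4: b = realloc(b, 1) -> b = 0; heap: [0-0 ALLOC][1-47 FREE]
Op 5: c = malloc(13) -> c = 1; heap: [0-0 ALLOC][1-13 ALLOC][14-47 FREE]

Answer: [0-0 ALLOC][1-13 ALLOC][14-47 FREE]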